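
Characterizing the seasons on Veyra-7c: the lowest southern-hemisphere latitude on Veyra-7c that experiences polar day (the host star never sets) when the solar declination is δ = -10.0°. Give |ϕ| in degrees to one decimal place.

|ϕ| = 80.0°

Polar day requires cos h₀ = −tan ϕ tan δ ≤ −1, i.e. tan ϕ tan δ ≥ 1.
The boundary is |tan ϕ| · |tan δ| = 1, so |ϕ| = 90° − |δ| = 90° − 10.0° = 80.0° in the southern hemisphere.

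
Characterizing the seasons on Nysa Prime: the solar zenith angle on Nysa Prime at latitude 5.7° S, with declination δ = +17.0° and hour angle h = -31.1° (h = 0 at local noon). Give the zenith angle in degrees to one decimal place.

cos θ_z = sin φ sin δ + cos φ cos δ cos h = -0.029038 + 0.814804 = 0.785766.
θ_z = arccos(0.785766) = 38.2°.

θ_z = 38.2°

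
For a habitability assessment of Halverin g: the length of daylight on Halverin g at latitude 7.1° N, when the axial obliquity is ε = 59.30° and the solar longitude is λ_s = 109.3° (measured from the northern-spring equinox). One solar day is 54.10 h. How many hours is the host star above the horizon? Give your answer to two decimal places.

Solar declination: sin δ = sin ε · sin λ_s = sin 59.30° × sin 109.3° = 0.81153, so δ = +54.246°.
cos H₀ = −tan φ · tan δ = −tan(+7.1°) × tan(+54.246°) = -0.1730, so H₀ = 1.7447 rad = 99.96°.
Daylight = 2H₀/(2π) × 54.10 h = (1.7447/π) × 54.10 = 30.04 h.

30.04 h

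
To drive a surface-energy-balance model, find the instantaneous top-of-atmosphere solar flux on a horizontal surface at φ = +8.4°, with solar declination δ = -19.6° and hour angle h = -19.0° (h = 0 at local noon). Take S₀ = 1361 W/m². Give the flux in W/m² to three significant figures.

cos θ_z = sin φ sin δ + cos φ cos δ cos h = -0.049004 + 0.881177 = 0.832173.
Flux = S₀ · cos θ_z = 1361 × 0.832173 = 1133 W/m².

1.13e+03 W/m²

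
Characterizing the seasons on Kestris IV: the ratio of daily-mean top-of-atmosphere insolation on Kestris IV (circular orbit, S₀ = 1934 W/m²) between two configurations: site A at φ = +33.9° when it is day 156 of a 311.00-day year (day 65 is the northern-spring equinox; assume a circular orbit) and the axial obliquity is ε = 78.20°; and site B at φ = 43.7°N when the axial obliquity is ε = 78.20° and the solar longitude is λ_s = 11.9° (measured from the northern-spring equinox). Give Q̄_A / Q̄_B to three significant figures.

— Configuration A (φ=+33.9°):
Solar longitude: λ_s = 360° × (156 − 65)/311.00 = 105.338°.
sin δ = sin 78.20° × sin 105.338° = 0.94400, so δ = +70.735°.
cos H₀ = −tan(+33.9°) tan(+70.735°) = -1.9226 ≤ −1 ⇒ polar day, H₀ = π.
Bracket: H₀ sin φ sin δ + cos φ cos δ sin H₀ = 3.1416×0.55775×0.94400 + 0.83001×0.32993×0.00000 = 1.654103 + 0.000000 = 1.654103.
Q̄ = (S₀/π) × [bracket] = (1934/π) × 1.654103 = 1018.3 W/m².
— Configuration B (φ=+43.7°):
Solar declination: sin δ = sin ε · sin λ_s = sin 78.20° × sin 11.9° = 0.20185, so δ = +11.645°.
cos H₀ = −tan(+43.7°) tan(+11.645°) = -0.1969, H₀ = 1.7690 rad.
Bracket: H₀ sin φ sin δ + cos φ cos δ sin H₀ = 1.7690×0.69088×0.20185 + 0.72297×0.97942×0.98042 = 0.246694 + 0.694227 = 0.940921.
Q̄ = (S₀/π) × [bracket] = (1934/π) × 0.940921 = 579.24 W/m².
Ratio Q̄_A / Q̄_B = 1018.3 / 579.24 = 1.758.

Q̄_A / Q̄_B ≈ 1.76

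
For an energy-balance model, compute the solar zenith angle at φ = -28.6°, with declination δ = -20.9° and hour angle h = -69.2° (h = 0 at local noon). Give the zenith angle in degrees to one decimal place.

θ_z = 62.5°

cos θ_z = sin φ sin δ + cos φ cos δ cos h = 0.170768 + 0.291264 = 0.462032.
θ_z = arccos(0.462032) = 62.5°.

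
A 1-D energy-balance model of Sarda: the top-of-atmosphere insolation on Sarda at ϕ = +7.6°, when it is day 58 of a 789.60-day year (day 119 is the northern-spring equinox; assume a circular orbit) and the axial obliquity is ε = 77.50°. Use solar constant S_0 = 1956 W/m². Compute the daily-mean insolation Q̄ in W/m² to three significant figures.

Solar longitude: L_s = 360° × (58 − 119)/789.60 = -27.812°, i.e. -27.812° + 360° = 332.188°.
sin δ = sin 77.50° × sin 332.188° = -0.45551, so δ = -27.097°.
cos h₀ = −tan(+7.6°) tan(-27.097°) = 0.0683, h₀ = 1.5025 rad.
Bracket: h₀ sin ϕ sin δ + cos ϕ cos δ sin h₀ = 1.5025×0.13226×-0.45551 + 0.99122×0.89023×0.99767 = -0.090519 + 0.880358 = 0.789839.
Q̄ = (S_0/π) × [bracket] = (1956/π) × 0.789839 = 491.8 W/m².

Q̄ ≈ 492 W/m²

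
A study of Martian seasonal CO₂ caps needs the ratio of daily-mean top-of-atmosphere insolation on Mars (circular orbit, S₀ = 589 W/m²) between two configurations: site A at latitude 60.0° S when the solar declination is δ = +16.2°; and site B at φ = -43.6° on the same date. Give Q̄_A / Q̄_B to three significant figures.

— Configuration A (φ=-60.0°):
cos H₀ = −tan(-60.0°) tan(+16.200°) = 0.5032, H₀ = 1.0435 rad.
Bracket: H₀ sin φ sin δ + cos φ cos δ sin H₀ = 1.0435×-0.86603×0.27899 + 0.50000×0.96029×0.86417 = -0.252124 + 0.414927 = 0.162803.
Q̄ = (S₀/π) × [bracket] = (589/π) × 0.162803 = 30.523 W/m².
— Configuration B (φ=-43.6°):
cos H₀ = −tan(-43.6°) tan(+16.200°) = 0.2767, H₀ = 1.2905 rad.
Bracket: H₀ sin φ sin δ + cos φ cos δ sin H₀ = 1.2905×-0.68962×0.27899 + 0.72417×0.96029×0.96097 = -0.248288 + 0.668271 = 0.419983.
Q̄ = (S₀/π) × [bracket] = (589/π) × 0.419983 = 78.740 W/m².
Ratio Q̄_A / Q̄_B = 30.523 / 78.740 = 0.3876.

Q̄_A / Q̄_B ≈ 0.388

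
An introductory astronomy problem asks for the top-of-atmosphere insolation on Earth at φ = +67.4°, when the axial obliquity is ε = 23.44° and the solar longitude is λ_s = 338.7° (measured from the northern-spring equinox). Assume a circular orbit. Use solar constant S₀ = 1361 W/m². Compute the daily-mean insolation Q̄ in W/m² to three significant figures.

Solar declination: sin δ = sin ε · sin λ_s = sin 23.44° × sin 338.7° = -0.14450, so δ = -8.308°.
cos H₀ = −tan(+67.4°) tan(-8.308°) = 0.3508, H₀ = 1.2124 rad.
Bracket: H₀ sin φ sin δ + cos φ cos δ sin H₀ = 1.2124×0.92321×-0.14450 + 0.38430×0.98951×0.93645 = -0.161739 + 0.356103 = 0.194364.
Q̄ = (S₀/π) × [bracket] = (1361/π) × 0.194364 = 84.20 W/m².

Q̄ ≈ 84.2 W/m²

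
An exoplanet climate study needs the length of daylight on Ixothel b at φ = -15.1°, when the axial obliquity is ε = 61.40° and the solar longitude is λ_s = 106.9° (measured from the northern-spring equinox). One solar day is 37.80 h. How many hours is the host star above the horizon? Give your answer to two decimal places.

13.71 h

Solar declination: sin δ = sin ε · sin λ_s = sin 61.40° × sin 106.9° = 0.84007, so δ = +57.147°.
cos H₀ = −tan φ · tan δ = −tan(-15.1°) × tan(+57.147°) = 0.4178, so H₀ = 1.1397 rad = 65.30°.
Daylight = 2H₀/(2π) × 37.80 h = (1.1397/π) × 37.80 = 13.71 h.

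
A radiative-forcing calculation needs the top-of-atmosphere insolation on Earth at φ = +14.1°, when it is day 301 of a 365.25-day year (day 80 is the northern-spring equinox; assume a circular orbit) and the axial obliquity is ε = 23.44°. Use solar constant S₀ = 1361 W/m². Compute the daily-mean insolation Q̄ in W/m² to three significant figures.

Solar longitude: λ_s = 360° × (301 − 80)/365.25 = 217.823°.
sin δ = sin 23.44° × sin 217.823° = -0.24394, so δ = -14.119°.
cos H₀ = −tan(+14.1°) tan(-14.119°) = 0.0632, H₀ = 1.5076 rad.
Bracket: H₀ sin φ sin δ + cos φ cos δ sin H₀ = 1.5076×0.24362×-0.24394 + 0.96987×0.96979×0.99800 = -0.089595 + 0.938689 = 0.849094.
Q̄ = (S₀/π) × [bracket] = (1361/π) × 0.849094 = 367.8 W/m².

Q̄ ≈ 368 W/m²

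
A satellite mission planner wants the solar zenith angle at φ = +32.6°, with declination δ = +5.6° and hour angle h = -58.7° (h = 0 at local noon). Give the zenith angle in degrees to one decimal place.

cos θ_z = sin φ sin δ + cos φ cos δ cos h = 0.052575 + 0.435581 = 0.488156.
θ_z = arccos(0.488156) = 60.8°.

θ_z = 60.8°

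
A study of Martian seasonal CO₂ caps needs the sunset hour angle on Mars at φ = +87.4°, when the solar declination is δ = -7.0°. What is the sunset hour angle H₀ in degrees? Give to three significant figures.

H₀ = 0.00°

cos H₀ = −tan φ · tan δ = 2.7039 ≥ 1, so the Sun never rises (polar night) and H₀ = 0.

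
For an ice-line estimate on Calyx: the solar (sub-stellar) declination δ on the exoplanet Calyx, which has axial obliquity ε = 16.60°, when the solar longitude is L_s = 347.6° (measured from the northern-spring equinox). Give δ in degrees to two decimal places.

δ = -3.52°

sin δ = sin ε · sin L_s = sin 16.60° × sin 347.6° = -0.061347.
δ = arcsin(-0.061347) = -3.52°.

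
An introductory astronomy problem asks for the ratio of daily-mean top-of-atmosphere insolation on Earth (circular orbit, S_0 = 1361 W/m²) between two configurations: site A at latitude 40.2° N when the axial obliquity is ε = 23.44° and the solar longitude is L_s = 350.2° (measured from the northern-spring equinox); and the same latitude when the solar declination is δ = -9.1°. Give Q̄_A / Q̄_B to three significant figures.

Q̄_A / Q̄_B ≈ 1.16

— Configuration A (ϕ=+40.2°):
Solar declination: sin δ = sin ε · sin L_s = sin 23.44° × sin 350.2° = -0.06771, so δ = -3.882°.
cos h₀ = −tan(+40.2°) tan(-3.882°) = 0.0573, h₀ = 1.5134 rad.
Bracket: h₀ sin ϕ sin δ + cos ϕ cos δ sin h₀ = 1.5134×0.64546×-0.06771 + 0.76380×0.99771×0.99835 = -0.066142 + 0.760794 = 0.694652.
Q̄ = (S_0/π) × [bracket] = (1361/π) × 0.694652 = 300.94 W/m².
— Configuration B (ϕ=+40.2°):
cos h₀ = −tan(+40.2°) tan(-9.100°) = 0.1354, h₀ = 1.4350 rad.
Bracket: h₀ sin ϕ sin δ + cos ϕ cos δ sin h₀ = 1.4350×0.64546×-0.15816 + 0.76380×0.98741×0.99080 = -0.146493 + 0.747245 = 0.600752.
Q̄ = (S_0/π) × [bracket] = (1361/π) × 0.600752 = 260.26 W/m².
Ratio Q̄_A / Q̄_B = 300.94 / 260.26 = 1.156.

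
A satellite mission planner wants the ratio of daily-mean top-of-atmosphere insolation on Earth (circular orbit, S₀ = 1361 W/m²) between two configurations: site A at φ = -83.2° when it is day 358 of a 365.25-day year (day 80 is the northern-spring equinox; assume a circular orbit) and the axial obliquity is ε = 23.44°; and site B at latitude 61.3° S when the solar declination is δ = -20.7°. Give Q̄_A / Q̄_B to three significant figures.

Q̄_A / Q̄_B ≈ 1.18

— Configuration A (φ=-83.2°):
Solar longitude: λ_s = 360° × (358 − 80)/365.25 = 274.004°.
sin δ = sin 23.44° × sin 274.004° = -0.39682, so δ = -23.379°.
cos H₀ = −tan(-83.2°) tan(-23.379°) = -3.6255 ≤ −1 ⇒ polar day, H₀ = π.
Bracket: H₀ sin φ sin δ + cos φ cos δ sin H₀ = 3.1416×-0.99297×-0.39682 + 0.11840×0.91790×0.00000 = 1.237886 + 0.000000 = 1.237886.
Q̄ = (S₀/π) × [bracket] = (1361/π) × 1.237886 = 536.28 W/m².
— Configuration B (φ=-61.3°):
cos H₀ = −tan(-61.3°) tan(-20.700°) = -0.6902, H₀ = 2.3325 rad.
Bracket: H₀ sin φ sin δ + cos φ cos δ sin H₀ = 2.3325×-0.87715×-0.35347 + 0.48022×0.93544×0.72363 = 0.723183 + 0.325067 = 1.048250.
Q̄ = (S₀/π) × [bracket] = (1361/π) × 1.048250 = 454.12 W/m².
Ratio Q̄_A / Q̄_B = 536.28 / 454.12 = 1.181.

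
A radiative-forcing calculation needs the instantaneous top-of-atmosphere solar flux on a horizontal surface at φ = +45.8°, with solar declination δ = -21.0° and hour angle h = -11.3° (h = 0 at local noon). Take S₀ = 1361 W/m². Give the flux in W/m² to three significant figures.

cos θ_z = sin φ sin δ + cos φ cos δ cos h = -0.256918 + 0.638243 = 0.381325.
Flux = S₀ · cos θ_z = 1361 × 0.381325 = 519.0 W/m².

519 W/m²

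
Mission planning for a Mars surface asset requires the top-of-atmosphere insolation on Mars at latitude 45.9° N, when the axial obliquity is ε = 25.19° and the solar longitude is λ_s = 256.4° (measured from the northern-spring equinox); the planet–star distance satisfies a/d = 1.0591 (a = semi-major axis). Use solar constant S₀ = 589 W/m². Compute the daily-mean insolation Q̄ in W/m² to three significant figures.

Q̄ ≈ 50.0 W/m²

Solar declination: sin δ = sin ε · sin λ_s = sin 25.19° × sin 256.4° = -0.41369, so δ = -24.437°.
cos H₀ = −tan(+45.9°) tan(-24.437°) = 0.4689, H₀ = 1.0828 rad.
Bracket: H₀ sin φ sin δ + cos φ cos δ sin H₀ = 1.0828×0.71813×-0.41369 + 0.69591×0.91042×0.88325 = -0.321682 + 0.559601 = 0.237919.
Inverse-square distance factor (a/d)² = 1.0591² = 1.121693.
Q̄ = (S₀/π) × 1.121693 × [bracket] = (589/π) × 1.121693 × 0.237919 = 50.03 W/m².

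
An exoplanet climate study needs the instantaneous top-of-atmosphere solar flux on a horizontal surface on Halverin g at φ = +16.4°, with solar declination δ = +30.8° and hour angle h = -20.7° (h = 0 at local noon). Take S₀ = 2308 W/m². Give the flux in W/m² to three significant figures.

2.11e+03 W/m²

cos θ_z = sin φ sin δ + cos φ cos δ cos h = 0.144571 + 0.770817 = 0.915388.
Flux = S₀ · cos θ_z = 2308 × 0.915388 = 2113 W/m².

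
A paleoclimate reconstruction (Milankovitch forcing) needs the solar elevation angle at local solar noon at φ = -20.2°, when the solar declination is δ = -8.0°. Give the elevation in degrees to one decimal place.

At local noon the hour angle is zero, so the zenith angle equals |φ − δ| = |-20.2° − (-8.000°)| = 12.200°.
Elevation = 90° − 12.200° = 77.8°.

77.8°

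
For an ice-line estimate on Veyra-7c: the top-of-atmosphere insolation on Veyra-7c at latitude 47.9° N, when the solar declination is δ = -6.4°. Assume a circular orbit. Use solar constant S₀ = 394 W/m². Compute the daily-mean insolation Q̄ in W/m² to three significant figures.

cos H₀ = −tan(+47.9°) tan(-6.400°) = 0.1241, H₀ = 1.4463 rad.
Bracket: H₀ sin φ sin δ + cos φ cos δ sin H₀ = 1.4463×0.74198×-0.11147 + 0.67043×0.99377×0.99226 = -0.119621 + 0.661096 = 0.541475.
Q̄ = (S₀/π) × [bracket] = (394/π) × 0.541475 = 67.91 W/m².

Q̄ ≈ 67.9 W/m²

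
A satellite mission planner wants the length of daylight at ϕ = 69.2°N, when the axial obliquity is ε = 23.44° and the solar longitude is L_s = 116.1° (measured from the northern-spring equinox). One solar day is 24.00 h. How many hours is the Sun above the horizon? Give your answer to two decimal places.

Solar declination: sin δ = sin ε · sin L_s = sin 23.44° × sin 116.1° = 0.35723, so δ = +20.930°.
Sunrise equation: cos h₀ = −tan ϕ · tan δ = -1.0068 ≤ −1, so the Sun never sets (polar day) and h₀ = π.
Daylight = 2h₀/(2π) × 24.00 h = (3.1416/π) × 24.00 = 24.00 h.

24.00 h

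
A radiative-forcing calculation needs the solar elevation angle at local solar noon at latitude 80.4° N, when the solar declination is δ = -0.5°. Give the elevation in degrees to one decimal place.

9.1°

At local noon the hour angle is zero, so the zenith angle equals |ϕ − δ| = |+80.4° − (-0.500°)| = 80.900°.
Elevation = 90° − 80.900° = 9.1°.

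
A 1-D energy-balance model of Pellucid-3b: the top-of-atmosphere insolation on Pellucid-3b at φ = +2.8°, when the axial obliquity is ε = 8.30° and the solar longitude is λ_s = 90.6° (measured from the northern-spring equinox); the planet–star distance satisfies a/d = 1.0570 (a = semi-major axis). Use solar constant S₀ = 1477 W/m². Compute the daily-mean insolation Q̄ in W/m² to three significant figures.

Q̄ ≈ 525 W/m²

Solar declination: sin δ = sin ε · sin λ_s = sin 8.30° × sin 90.6° = 0.14435, so δ = +8.300°.
cos H₀ = −tan(+2.8°) tan(+8.300°) = -0.0071, H₀ = 1.5779 rad.
Bracket: H₀ sin φ sin δ + cos φ cos δ sin H₀ = 1.5779×0.04885×0.14435 + 0.99881×0.98953×0.99997 = 0.011127 + 0.988323 = 0.999450.
Inverse-square distance factor (a/d)² = 1.0570² = 1.117249.
Q̄ = (S₀/π) × 1.117249 × [bracket] = (1477/π) × 1.117249 × 0.999450 = 525.0 W/m².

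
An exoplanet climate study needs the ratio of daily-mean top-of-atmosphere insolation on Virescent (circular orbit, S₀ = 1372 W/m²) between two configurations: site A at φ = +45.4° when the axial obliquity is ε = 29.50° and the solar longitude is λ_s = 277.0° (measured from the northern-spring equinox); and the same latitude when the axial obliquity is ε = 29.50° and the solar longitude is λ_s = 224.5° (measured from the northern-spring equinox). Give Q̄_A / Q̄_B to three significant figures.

Q̄_A / Q̄_B ≈ 0.525

— Configuration A (φ=+45.4°):
Solar declination: sin δ = sin ε · sin λ_s = sin 29.50° × sin 277.0° = -0.48875, so δ = -29.259°.
cos H₀ = −tan(+45.4°) tan(-29.259°) = 0.5681, H₀ = 0.9666 rad.
Bracket: H₀ sin φ sin δ + cos φ cos δ sin H₀ = 0.9666×0.71203×-0.48875 + 0.70215×0.87242×0.82296 = -0.336381 + 0.504120 = 0.167739.
Q̄ = (S₀/π) × [bracket] = (1372/π) × 0.167739 = 73.255 W/m².
— Configuration B (φ=+45.4°):
Solar declination: sin δ = sin ε · sin λ_s = sin 29.50° × sin 224.5° = -0.34514, so δ = -20.191°.
cos H₀ = −tan(+45.4°) tan(-20.191°) = 0.3729, H₀ = 1.1886 rad.
Bracket: H₀ sin φ sin δ + cos φ cos δ sin H₀ = 1.1886×0.71203×-0.34514 + 0.70215×0.93855×0.92787 = -0.292098 + 0.611469 = 0.319371.
Q̄ = (S₀/π) × [bracket] = (1372/π) × 0.319371 = 139.48 W/m².
Ratio Q̄_A / Q̄_B = 73.255 / 139.48 = 0.5252.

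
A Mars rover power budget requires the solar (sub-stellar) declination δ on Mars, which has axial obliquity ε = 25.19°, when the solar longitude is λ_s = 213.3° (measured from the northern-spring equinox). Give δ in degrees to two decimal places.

sin δ = sin ε · sin λ_s = sin 25.19° × sin 213.3° = -0.233676.
δ = arcsin(-0.233676) = -13.51°.

δ = -13.51°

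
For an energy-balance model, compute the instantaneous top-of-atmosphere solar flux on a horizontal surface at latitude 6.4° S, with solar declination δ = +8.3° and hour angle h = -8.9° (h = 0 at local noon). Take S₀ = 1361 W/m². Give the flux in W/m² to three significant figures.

1.30e+03 W/m²

cos θ_z = sin φ sin δ + cos φ cos δ cos h = -0.016091 + 0.971519 = 0.955428.
Flux = S₀ · cos θ_z = 1361 × 0.955428 = 1300 W/m².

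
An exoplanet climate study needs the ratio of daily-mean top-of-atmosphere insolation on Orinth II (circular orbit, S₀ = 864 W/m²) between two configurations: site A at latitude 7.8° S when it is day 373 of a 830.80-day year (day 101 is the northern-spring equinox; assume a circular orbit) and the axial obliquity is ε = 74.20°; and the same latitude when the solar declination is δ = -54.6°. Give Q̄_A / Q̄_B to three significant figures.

Q̄_A / Q̄_B ≈ 0.465

— Configuration A (φ=-7.8°):
Solar longitude: λ_s = 360° × (373 − 101)/830.80 = 117.862°.
sin δ = sin 74.20° × sin 117.862° = 0.85067, so δ = +58.285°.
cos H₀ = −tan(-7.8°) tan(+58.285°) = 0.2217, H₀ = 1.3473 rad.
Bracket: H₀ sin φ sin δ + cos φ cos δ sin H₀ = 1.3473×-0.13572×0.85067 + 0.99075×0.52570×0.97512 = -0.155550 + 0.507879 = 0.352329.
Q̄ = (S₀/π) × [bracket] = (864/π) × 0.352329 = 96.897 W/m².
— Configuration B (φ=-7.8°):
cos H₀ = −tan(-7.8°) tan(-54.600°) = -0.1928, H₀ = 1.7648 rad.
Bracket: H₀ sin φ sin δ + cos φ cos δ sin H₀ = 1.7648×-0.13572×-0.81513 + 0.99075×0.57928×0.98125 = 0.195239 + 0.563161 = 0.758400.
Q̄ = (S₀/π) × [bracket] = (864/π) × 0.758400 = 208.57 W/m².
Ratio Q̄_A / Q̄_B = 96.897 / 208.57 = 0.4646.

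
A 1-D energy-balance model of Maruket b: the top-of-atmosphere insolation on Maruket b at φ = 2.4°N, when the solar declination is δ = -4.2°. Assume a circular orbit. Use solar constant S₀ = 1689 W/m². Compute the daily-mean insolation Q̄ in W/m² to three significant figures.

Q̄ ≈ 533 W/m²

cos H₀ = −tan(+2.4°) tan(-4.200°) = 0.0031, H₀ = 1.5677 rad.
Bracket: H₀ sin φ sin δ + cos φ cos δ sin H₀ = 1.5677×0.04188×-0.07324 + 0.99912×0.99731×1.00000 = -0.004809 + 0.996432 = 0.991623.
Q̄ = (S₀/π) × [bracket] = (1689/π) × 0.991623 = 533.1 W/m².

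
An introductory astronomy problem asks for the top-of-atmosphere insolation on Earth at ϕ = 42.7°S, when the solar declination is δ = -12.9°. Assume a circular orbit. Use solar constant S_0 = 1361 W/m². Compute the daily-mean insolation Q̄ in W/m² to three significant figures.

cos h₀ = −tan(-42.7°) tan(-12.900°) = -0.2113, h₀ = 1.7837 rad.
Bracket: h₀ sin ϕ sin δ + cos ϕ cos δ sin h₀ = 1.7837×-0.67816×-0.22325 + 0.73491×0.97476×0.97741 = 0.270051 + 0.700178 = 0.970229.
Q̄ = (S_0/π) × [bracket] = (1361/π) × 0.970229 = 420.3 W/m².

Q̄ ≈ 420 W/m²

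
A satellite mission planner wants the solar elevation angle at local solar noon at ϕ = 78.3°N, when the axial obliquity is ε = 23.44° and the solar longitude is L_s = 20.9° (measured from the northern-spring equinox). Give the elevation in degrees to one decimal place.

19.9°

Solar declination: sin δ = sin ε · sin L_s = sin 23.44° × sin 20.9° = 0.14191, so δ = +8.158°.
At local noon the hour angle is zero, so the zenith angle equals |ϕ − δ| = |+78.3° − (+8.158°)| = 70.142°.
Elevation = 90° − 70.142° = 19.9°.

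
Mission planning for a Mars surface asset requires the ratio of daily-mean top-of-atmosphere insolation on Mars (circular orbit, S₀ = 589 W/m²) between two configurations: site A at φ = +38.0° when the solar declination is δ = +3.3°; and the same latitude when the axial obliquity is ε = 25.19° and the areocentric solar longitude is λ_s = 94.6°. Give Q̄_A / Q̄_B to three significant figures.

Q̄_A / Q̄_B ≈ 0.719

— Configuration A (φ=+38.0°):
cos H₀ = −tan(+38.0°) tan(+3.300°) = -0.0450, H₀ = 1.6159 rad.
Bracket: H₀ sin φ sin δ + cos φ cos δ sin H₀ = 1.6159×0.61566×0.05756 + 0.78801×0.99834×0.99898 = 0.057263 + 0.785899 = 0.843162.
Q̄ = (S₀/π) × [bracket] = (589/π) × 0.843162 = 158.08 W/m².
— Configuration B (φ=+38.0°):
sin δ = sin 25.19° × sin 94.6° = 0.42425, so δ = +25.103°.
cos H₀ = −tan(+38.0°) tan(+25.103°) = -0.3660, H₀ = 1.9455 rad.
Bracket: H₀ sin φ sin δ + cos φ cos δ sin H₀ = 1.9455×0.61566×0.42425 + 0.78801×0.90554×0.93060 = 0.508152 + 0.664052 = 1.172204.
Q̄ = (S₀/π) × [bracket] = (589/π) × 1.172204 = 219.77 W/m².
Ratio Q̄_A / Q̄_B = 158.08 / 219.77 = 0.7193.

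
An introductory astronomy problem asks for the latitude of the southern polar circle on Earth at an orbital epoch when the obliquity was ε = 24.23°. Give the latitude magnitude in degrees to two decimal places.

65.77°

The polar circle is the lowest latitude that experiences at least one full rotation of continuous darkness at the northern-summer solstice; it lies at |φ| = 90° − ε = 90° − 24.23° = 65.77°.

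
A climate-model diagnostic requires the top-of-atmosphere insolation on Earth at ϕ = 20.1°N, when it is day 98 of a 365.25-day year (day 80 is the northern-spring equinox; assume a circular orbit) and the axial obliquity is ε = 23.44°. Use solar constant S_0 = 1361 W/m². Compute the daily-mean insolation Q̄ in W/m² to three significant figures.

Q̄ ≈ 433 W/m²

Solar longitude: L_s = 360° × (98 − 80)/365.25 = 17.741°.
sin δ = sin 23.44° × sin 17.741° = 0.12121, so δ = +6.962°.
cos h₀ = −tan(+20.1°) tan(+6.962°) = -0.0447, h₀ = 1.6155 rad.
Bracket: h₀ sin ϕ sin δ + cos ϕ cos δ sin h₀ = 1.6155×0.34366×0.12121 + 0.93909×0.99263×0.99900 = 0.067294 + 0.931237 = 0.998531.
Q̄ = (S_0/π) × [bracket] = (1361/π) × 0.998531 = 432.6 W/m².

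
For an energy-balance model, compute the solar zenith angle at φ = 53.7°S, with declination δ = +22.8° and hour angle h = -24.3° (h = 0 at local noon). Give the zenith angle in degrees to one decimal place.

θ_z = 79.3°

cos θ_z = sin φ sin δ + cos φ cos δ cos h = -0.312310 + 0.497403 = 0.185093.
θ_z = arccos(0.185093) = 79.3°.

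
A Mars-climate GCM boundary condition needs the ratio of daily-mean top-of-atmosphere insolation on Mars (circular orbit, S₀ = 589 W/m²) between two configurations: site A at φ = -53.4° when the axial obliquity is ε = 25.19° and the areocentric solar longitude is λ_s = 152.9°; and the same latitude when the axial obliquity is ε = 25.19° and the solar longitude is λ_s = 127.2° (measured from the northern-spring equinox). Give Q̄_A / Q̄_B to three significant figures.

— Configuration A (φ=-53.4°):
sin δ = sin 25.19° × sin 152.9° = 0.19389, so δ = +11.180°.
cos H₀ = −tan(-53.4°) tan(+11.180°) = 0.2661, H₀ = 1.3014 rad.
Bracket: H₀ sin φ sin δ + cos φ cos δ sin H₀ = 1.3014×-0.80282×0.19389 + 0.59622×0.98102×0.96394 = -0.202574 + 0.563812 = 0.361238.
Q̄ = (S₀/π) × [bracket] = (589/π) × 0.361238 = 67.727 W/m².
— Configuration B (φ=-53.4°):
Solar declination: sin δ = sin ε · sin λ_s = sin 25.19° × sin 127.2° = 0.33902, so δ = +19.817°.
cos H₀ = −tan(-53.4°) tan(+19.817°) = 0.4852, H₀ = 1.0642 rad.
Bracket: H₀ sin φ sin δ + cos φ cos δ sin H₀ = 1.0642×-0.80282×0.33902 + 0.59622×0.94078×0.87439 = -0.289645 + 0.490456 = 0.200811.
Q̄ = (S₀/π) × [bracket] = (589/π) × 0.200811 = 37.649 W/m².
Ratio Q̄_A / Q̄_B = 67.727 / 37.649 = 1.799.

Q̄_A / Q̄_B ≈ 1.80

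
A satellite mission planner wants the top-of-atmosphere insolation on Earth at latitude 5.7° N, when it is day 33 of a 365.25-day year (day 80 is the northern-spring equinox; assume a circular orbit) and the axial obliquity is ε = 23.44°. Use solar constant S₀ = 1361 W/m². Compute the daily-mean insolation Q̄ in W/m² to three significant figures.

Q̄ ≈ 394 W/m²

Solar longitude: λ_s = 360° × (33 − 80)/365.25 = -46.324°, i.e. -46.324° + 360° = 313.676°.
sin δ = sin 23.44° × sin 313.676° = -0.28771, so δ = -16.721°.
cos H₀ = −tan(+5.7°) tan(-16.721°) = 0.0300, H₀ = 1.5408 rad.
Bracket: H₀ sin φ sin δ + cos φ cos δ sin H₀ = 1.5408×0.09932×-0.28771 + 0.99506×0.95772×0.99955 = -0.044029 + 0.952560 = 0.908531.
Q̄ = (S₀/π) × [bracket] = (1361/π) × 0.908531 = 393.6 W/m².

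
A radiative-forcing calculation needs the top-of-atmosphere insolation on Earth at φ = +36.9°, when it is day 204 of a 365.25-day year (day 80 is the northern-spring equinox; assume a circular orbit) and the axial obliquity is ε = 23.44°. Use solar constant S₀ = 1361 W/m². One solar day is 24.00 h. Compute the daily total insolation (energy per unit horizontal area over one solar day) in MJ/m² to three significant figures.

41.1 MJ/m²

Solar longitude: λ_s = 360° × (204 − 80)/365.25 = 122.218°.
sin δ = sin 23.44° × sin 122.218° = 0.33654, so δ = +19.666°.
cos H₀ = −tan(+36.9°) tan(+19.666°) = -0.2683, H₀ = 1.8425 rad.
Bracket: H₀ sin φ sin δ + cos φ cos δ sin H₀ = 1.8425×0.60042×0.33654 + 0.79968×0.94167×0.96333 = 0.372305 + 0.725421 = 1.097726.
Q̄ = (S₀/π) × [bracket] = (1361/π) × 1.097726 = 475.56 W/m².
Daily total = Q̄ × 24.00 h × 3600 s/h = 475.56 × 24.00 × 3600 / 10⁶ = 41.09 MJ/m².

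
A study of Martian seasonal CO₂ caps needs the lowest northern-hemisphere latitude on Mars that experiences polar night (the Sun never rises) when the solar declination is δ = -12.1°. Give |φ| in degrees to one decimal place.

|φ| = 77.9°

Polar night requires cos H₀ = −tan φ tan δ ≥ 1, i.e. tan φ tan δ ≤ −1.
The boundary is |tan φ| · |tan δ| = 1, so |φ| = 90° − |δ| = 90° − 12.1° = 77.9° in the northern hemisphere.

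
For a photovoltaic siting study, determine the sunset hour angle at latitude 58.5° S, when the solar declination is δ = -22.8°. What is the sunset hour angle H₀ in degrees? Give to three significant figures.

cos H₀ = −tan φ · tan δ = −tan(-58.5°) × tan(-22.800°) = -0.6860, so H₀ = 2.3267 rad = 133.31°.

H₀ = 133°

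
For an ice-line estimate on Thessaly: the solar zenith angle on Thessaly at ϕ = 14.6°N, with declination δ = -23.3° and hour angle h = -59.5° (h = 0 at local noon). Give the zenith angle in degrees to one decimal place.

θ_z = 69.4°

cos θ_z = sin ϕ sin δ + cos ϕ cos δ cos h = -0.099705 + 0.451095 = 0.351390.
θ_z = arccos(0.351390) = 69.4°.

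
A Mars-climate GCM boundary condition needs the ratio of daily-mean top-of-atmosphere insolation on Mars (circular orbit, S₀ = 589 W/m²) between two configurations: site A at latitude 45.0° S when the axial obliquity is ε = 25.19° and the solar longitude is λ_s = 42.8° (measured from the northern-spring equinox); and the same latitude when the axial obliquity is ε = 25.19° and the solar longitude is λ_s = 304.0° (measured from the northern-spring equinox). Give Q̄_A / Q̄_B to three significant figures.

Q̄_A / Q̄_B ≈ 0.351

— Configuration A (φ=-45.0°):
Solar declination: sin δ = sin ε · sin λ_s = sin 25.19° × sin 42.8° = 0.28918, so δ = +16.809°.
cos H₀ = −tan(-45.0°) tan(+16.809°) = 0.3021, H₀ = 1.2639 rad.
Bracket: H₀ sin φ sin δ + cos φ cos δ sin H₀ = 1.2639×-0.70711×0.28918 + 0.70711×0.95727×0.95328 = -0.258445 + 0.645271 = 0.386826.
Q̄ = (S₀/π) × [bracket] = (589/π) × 0.386826 = 72.524 W/m².
— Configuration B (φ=-45.0°):
Solar declination: sin δ = sin ε · sin λ_s = sin 25.19° × sin 304.0° = -0.35286, so δ = -20.662°.
cos H₀ = −tan(-45.0°) tan(-20.662°) = -0.3771, H₀ = 1.9575 rad.
Bracket: H₀ sin φ sin δ + cos φ cos δ sin H₀ = 1.9575×-0.70711×-0.35286 + 0.70711×0.93568×0.92617 = 0.488417 + 0.612781 = 1.101198.
Q̄ = (S₀/π) × [bracket] = (589/π) × 1.101198 = 206.46 W/m².
Ratio Q̄_A / Q̄_B = 72.524 / 206.46 = 0.3513.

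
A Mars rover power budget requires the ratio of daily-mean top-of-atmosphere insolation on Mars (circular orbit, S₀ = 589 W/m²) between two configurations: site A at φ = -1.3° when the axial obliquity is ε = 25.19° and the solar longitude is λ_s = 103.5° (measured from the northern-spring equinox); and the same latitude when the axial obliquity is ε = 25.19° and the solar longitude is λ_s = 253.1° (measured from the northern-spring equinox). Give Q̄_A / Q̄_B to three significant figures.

Q̄_A / Q̄_B ≈ 0.965

— Configuration A (φ=-1.3°):
Solar declination: sin δ = sin ε · sin λ_s = sin 25.19° × sin 103.5° = 0.41386, so δ = +24.448°.
cos H₀ = −tan(-1.3°) tan(+24.448°) = 0.0103, H₀ = 1.5605 rad.
Bracket: H₀ sin φ sin δ + cos φ cos δ sin H₀ = 1.5605×-0.02269×0.41386 + 0.99974×0.91034×0.99995 = -0.014654 + 0.910058 = 0.895404.
Q̄ = (S₀/π) × [bracket] = (589/π) × 0.895404 = 167.87 W/m².
— Configuration B (φ=-1.3°):
Solar declination: sin δ = sin ε · sin λ_s = sin 25.19° × sin 253.1° = -0.40724, so δ = -24.032°.
cos H₀ = −tan(-1.3°) tan(-24.032°) = -0.0101, H₀ = 1.5809 rad.
Bracket: H₀ sin φ sin δ + cos φ cos δ sin H₀ = 1.5809×-0.02269×-0.40724 + 0.99974×0.91332×0.99995 = 0.014608 + 0.913037 = 0.927645.
Q̄ = (S₀/π) × [bracket] = (589/π) × 0.927645 = 173.92 W/m².
Ratio Q̄_A / Q̄_B = 167.87 / 173.92 = 0.9652.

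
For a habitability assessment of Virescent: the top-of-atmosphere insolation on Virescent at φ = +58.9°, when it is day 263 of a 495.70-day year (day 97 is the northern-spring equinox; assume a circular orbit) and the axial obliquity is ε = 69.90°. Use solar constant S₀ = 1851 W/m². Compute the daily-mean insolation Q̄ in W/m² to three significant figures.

Q̄ ≈ 1.28e+03 W/m²

Solar longitude: λ_s = 360° × (263 − 97)/495.70 = 120.557°.
sin δ = sin 69.90° × sin 120.557° = 0.80868, so δ = +53.967°.
cos H₀ = −tan(+58.9°) tan(+53.967°) = -2.2789 ≤ −1 ⇒ polar day, H₀ = π.
Bracket: H₀ sin φ sin δ + cos φ cos δ sin H₀ = 3.1416×0.85627×0.80868 + 0.51653×0.58825×0.00000 = 2.175396 + 0.000000 = 2.175396.
Q̄ = (S₀/π) × [bracket] = (1851/π) × 2.175396 = 1282 W/m².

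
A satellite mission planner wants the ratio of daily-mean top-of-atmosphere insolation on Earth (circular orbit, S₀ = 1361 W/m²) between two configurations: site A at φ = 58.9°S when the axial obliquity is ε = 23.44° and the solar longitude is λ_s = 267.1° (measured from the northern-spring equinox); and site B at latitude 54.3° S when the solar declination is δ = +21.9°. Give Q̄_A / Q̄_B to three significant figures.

— Configuration A (φ=-58.9°):
Solar declination: sin δ = sin ε · sin λ_s = sin 23.44° × sin 267.1° = -0.39728, so δ = -23.408°.
cos H₀ = −tan(-58.9°) tan(-23.408°) = -0.7176, H₀ = 2.3712 rad.
Bracket: H₀ sin φ sin δ + cos φ cos δ sin H₀ = 2.3712×-0.85627×-0.39728 + 0.51653×0.91770×0.69641 = 0.806632 + 0.330112 = 1.136744.
Q̄ = (S₀/π) × [bracket] = (1361/π) × 1.136744 = 492.46 W/m².
— Configuration B (φ=-54.3°):
cos H₀ = −tan(-54.3°) tan(+21.900°) = 0.5594, H₀ = 0.9771 rad.
Bracket: H₀ sin φ sin δ + cos φ cos δ sin H₀ = 0.9771×-0.81208×0.37299 + 0.58354×0.92784×0.82887 = -0.295961 + 0.448777 = 0.152816.
Q̄ = (S₀/π) × [bracket] = (1361/π) × 0.152816 = 66.203 W/m².
Ratio Q̄_A / Q̄_B = 492.46 / 66.203 = 7.439.

Q̄_A / Q̄_B ≈ 7.44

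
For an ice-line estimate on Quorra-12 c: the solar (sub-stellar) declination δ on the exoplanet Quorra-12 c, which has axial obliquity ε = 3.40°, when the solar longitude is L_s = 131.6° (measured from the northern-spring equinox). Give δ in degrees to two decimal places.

sin δ = sin ε · sin L_s = sin 3.40° × sin 131.6° = 0.044349.
δ = arcsin(0.044349) = +2.54°.

δ = +2.54°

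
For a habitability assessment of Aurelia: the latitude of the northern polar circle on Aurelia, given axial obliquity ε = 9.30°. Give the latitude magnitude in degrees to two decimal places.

80.70°

The polar circle is the lowest latitude that experiences at least one full rotation of continuous daylight at the northern-summer solstice; it lies at |ϕ| = 90° − ε = 90° − 9.30° = 80.70°.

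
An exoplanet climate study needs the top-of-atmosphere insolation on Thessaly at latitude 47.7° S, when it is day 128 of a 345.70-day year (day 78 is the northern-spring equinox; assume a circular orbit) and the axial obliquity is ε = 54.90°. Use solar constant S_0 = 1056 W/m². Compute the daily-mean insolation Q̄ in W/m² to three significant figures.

Q̄ ≈ 3.14 W/m²

Solar longitude: L_s = 360° × (128 − 78)/345.70 = 52.068°.
sin δ = sin 54.90° × sin 52.068° = 0.64531, so δ = +40.189°.
cos h₀ = −tan(-47.7°) tan(+40.189°) = 0.9284, h₀ = 0.3808 rad.
Bracket: h₀ sin ϕ sin δ + cos ϕ cos δ sin h₀ = 0.3808×-0.73963×0.64531 + 0.67301×0.76392×0.37170 = -0.181752 + 0.191101 = 0.009349.
Q̄ = (S_0/π) × [bracket] = (1056/π) × 0.009349 = 3.143 W/m².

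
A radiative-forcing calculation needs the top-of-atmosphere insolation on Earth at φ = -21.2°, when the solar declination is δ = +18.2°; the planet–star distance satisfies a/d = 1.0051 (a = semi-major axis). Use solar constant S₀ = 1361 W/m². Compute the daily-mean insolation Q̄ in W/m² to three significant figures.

Q̄ ≈ 313 W/m²

cos H₀ = −tan(-21.2°) tan(+18.200°) = 0.1275, H₀ = 1.4429 rad.
Bracket: H₀ sin φ sin δ + cos φ cos δ sin H₀ = 1.4429×-0.36162×0.31233 + 0.93232×0.94997×0.99184 = -0.162968 + 0.878449 = 0.715481.
Inverse-square distance factor (a/d)² = 1.0051² = 1.010226.
Q̄ = (S₀/π) × 1.010226 × [bracket] = (1361/π) × 1.010226 × 0.715481 = 313.1 W/m².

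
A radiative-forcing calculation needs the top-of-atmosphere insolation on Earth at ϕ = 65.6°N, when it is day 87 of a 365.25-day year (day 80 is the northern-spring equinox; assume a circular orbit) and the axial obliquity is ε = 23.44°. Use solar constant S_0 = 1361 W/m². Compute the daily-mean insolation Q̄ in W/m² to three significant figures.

Solar longitude: L_s = 360° × (87 − 80)/365.25 = 6.899°.
sin δ = sin 23.44° × sin 6.899° = 0.04778, so δ = +2.739°.
cos h₀ = −tan(+65.6°) tan(+2.739°) = -0.1055, h₀ = 1.6765 rad.
Bracket: h₀ sin ϕ sin δ + cos ϕ cos δ sin h₀ = 1.6765×0.91068×0.04778 + 0.41310×0.99886×0.99442 = 0.072948 + 0.410327 = 0.483275.
Q̄ = (S_0/π) × [bracket] = (1361/π) × 0.483275 = 209.4 W/m².

Q̄ ≈ 209 W/m²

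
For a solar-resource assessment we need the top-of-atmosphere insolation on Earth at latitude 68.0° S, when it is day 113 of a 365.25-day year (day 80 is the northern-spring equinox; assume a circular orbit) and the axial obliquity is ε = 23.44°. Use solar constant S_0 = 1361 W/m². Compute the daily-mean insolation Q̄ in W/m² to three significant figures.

Q̄ ≈ 47.5 W/m²

Solar longitude: L_s = 360° × (113 − 80)/365.25 = 32.526°.
sin δ = sin 23.44° × sin 32.526° = 0.21388, so δ = +12.350°.
cos h₀ = −tan(-68.0°) tan(+12.350°) = 0.5419, h₀ = 0.9981 rad.
Bracket: h₀ sin ϕ sin δ + cos ϕ cos δ sin h₀ = 0.9981×-0.92718×0.21388 + 0.37461×0.97686×0.84043 = -0.197928 + 0.307548 = 0.109620.
Q̄ = (S_0/π) × [bracket] = (1361/π) × 0.109620 = 47.49 W/m².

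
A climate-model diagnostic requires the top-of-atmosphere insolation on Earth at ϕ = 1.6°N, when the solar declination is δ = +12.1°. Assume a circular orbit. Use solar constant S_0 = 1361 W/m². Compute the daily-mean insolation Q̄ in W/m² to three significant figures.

Q̄ ≈ 427 W/m²

cos h₀ = −tan(+1.6°) tan(+12.100°) = -0.0060, h₀ = 1.5768 rad.
Bracket: h₀ sin ϕ sin δ + cos ϕ cos δ sin h₀ = 1.5768×0.02792×0.20962 + 0.99961×0.97778×0.99998 = 0.009228 + 0.977379 = 0.986607.
Q̄ = (S_0/π) × [bracket] = (1361/π) × 0.986607 = 427.4 W/m².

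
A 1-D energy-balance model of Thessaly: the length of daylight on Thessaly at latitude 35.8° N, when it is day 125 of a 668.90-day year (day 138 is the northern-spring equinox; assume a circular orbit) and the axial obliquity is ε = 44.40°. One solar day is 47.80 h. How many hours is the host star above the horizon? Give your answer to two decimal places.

Solar longitude: λ_s = 360° × (125 − 138)/668.90 = -6.997°, i.e. -6.997° + 360° = 353.003°.
sin δ = sin 44.40° × sin 353.003° = -0.08523, so δ = -4.889°.
cos H₀ = −tan φ · tan δ = −tan(+35.8°) × tan(-4.889°) = 0.0617, so H₀ = 1.5091 rad = 86.46°.
Daylight = 2H₀/(2π) × 47.80 h = (1.5091/π) × 47.80 = 22.96 h.

22.96 h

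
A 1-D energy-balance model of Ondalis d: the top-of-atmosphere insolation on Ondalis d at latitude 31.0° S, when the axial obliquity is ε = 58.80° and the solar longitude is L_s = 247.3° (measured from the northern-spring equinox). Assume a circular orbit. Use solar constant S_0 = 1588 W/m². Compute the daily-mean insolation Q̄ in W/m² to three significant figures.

Solar declination: sin δ = sin ε · sin L_s = sin 58.80° × sin 247.3° = -0.78911, so δ = -52.102°.
cos h₀ = −tan(-31.0°) tan(-52.102°) = -0.7719, h₀ = 2.4526 rad.
Bracket: h₀ sin ϕ sin δ + cos ϕ cos δ sin h₀ = 2.4526×-0.51504×-0.78911 + 0.85717×0.61426×0.63575 = 0.996794 + 0.334738 = 1.331532.
Q̄ = (S_0/π) × [bracket] = (1588/π) × 1.331532 = 673.1 W/m².

Q̄ ≈ 673 W/m²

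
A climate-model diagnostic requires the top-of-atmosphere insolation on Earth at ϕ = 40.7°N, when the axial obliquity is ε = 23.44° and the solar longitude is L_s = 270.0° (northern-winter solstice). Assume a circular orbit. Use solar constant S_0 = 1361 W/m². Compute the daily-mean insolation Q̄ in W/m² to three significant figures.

Q̄ ≈ 146 W/m²

Solar declination: sin δ = sin ε · sin L_s = sin 23.44° × sin 270.0° = -0.39779, so δ = -23.440°.
cos h₀ = −tan(+40.7°) tan(-23.440°) = 0.3729, h₀ = 1.1886 rad.
Bracket: h₀ sin ϕ sin δ + cos ϕ cos δ sin h₀ = 1.1886×0.65210×-0.39779 + 0.75813×0.91748×0.92786 = -0.308321 + 0.645391 = 0.337070.
Q̄ = (S_0/π) × [bracket] = (1361/π) × 0.337070 = 146.0 W/m².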